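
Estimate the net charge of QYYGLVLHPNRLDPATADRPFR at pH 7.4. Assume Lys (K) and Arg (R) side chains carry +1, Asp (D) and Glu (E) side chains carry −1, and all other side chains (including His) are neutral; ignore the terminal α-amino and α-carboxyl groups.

+1

Positive (K, R): R11, R19, R22 → +3.
Negative (D, E): D13, D18 → −2.
Net charge = (+3) + (−2) = +1.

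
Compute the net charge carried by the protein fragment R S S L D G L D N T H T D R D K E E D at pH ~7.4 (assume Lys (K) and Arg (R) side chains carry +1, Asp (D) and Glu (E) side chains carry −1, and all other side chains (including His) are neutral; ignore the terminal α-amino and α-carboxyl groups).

-4

Positive (K, R): R1, R14, K16 → +3.
Negative (D, E): D5, D8, D13, D15, E17, E18, D19 → −7.
Net charge = (+3) + (−7) = −4.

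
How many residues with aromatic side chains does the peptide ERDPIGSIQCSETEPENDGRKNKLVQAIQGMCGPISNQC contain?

F, W, and Y each carry an aromatic ring on the side chain.
None of the 39 residues belong to this group.

0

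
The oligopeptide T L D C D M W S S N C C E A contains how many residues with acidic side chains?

Aspartate (D) and glutamate (E) have carboxylic-acid side chains and are the acidic amino acids.
Matching residues: D3, D5, E13.

3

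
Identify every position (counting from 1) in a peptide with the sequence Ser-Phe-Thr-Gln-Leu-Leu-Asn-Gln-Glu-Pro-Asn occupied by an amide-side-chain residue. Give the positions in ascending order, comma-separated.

4, 7, 8, 11

Asparagine (N) and glutamine (Q) have uncharged amide side chains.
Matching residues: Gln4, Asn7, Gln8, Asn11.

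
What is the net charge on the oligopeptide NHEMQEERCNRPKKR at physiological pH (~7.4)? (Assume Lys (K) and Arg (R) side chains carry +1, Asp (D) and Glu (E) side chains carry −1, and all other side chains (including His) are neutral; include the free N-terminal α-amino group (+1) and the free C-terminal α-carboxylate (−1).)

+2

Positive (K, R): R8, R11, K13, K14, R15 → +5.
Negative (D, E): E3, E6, E7 → −3.
The N-terminus (+1) and C-terminus (−1) cancel.
Net charge = (+5) + (−3) = +2.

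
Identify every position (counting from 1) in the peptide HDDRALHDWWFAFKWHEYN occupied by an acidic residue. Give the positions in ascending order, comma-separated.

Only D (aspartate) and E (glutamate) carry a side-chain carboxylic acid.
Matching residues: D2, D3, D8, E17.

2, 3, 8, 17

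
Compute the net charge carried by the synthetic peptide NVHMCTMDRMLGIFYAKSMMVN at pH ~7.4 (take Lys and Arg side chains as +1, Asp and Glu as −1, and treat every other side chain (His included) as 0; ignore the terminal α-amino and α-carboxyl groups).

+1

Positive (K, R): R9, K17 → +2.
Negative (D, E): D8 → −1.
Net charge = (+2) + (−1) = +1.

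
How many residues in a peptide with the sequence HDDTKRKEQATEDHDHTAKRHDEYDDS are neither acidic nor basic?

Acidic: D, E. Basic: K, R, H. All other residues are neither.
Matching residues: T4, Q9, A10, T11, T17, A18, Y24, S27.

8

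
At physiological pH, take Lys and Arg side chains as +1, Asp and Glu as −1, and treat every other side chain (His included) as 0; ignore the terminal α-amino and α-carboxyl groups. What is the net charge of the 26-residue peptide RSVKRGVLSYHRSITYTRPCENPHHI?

Positive (K, R): R1, K4, R5, R12, R18 → +5.
Negative (D, E): E21 → −1.
Net charge = (+5) + (−1) = +4.

+4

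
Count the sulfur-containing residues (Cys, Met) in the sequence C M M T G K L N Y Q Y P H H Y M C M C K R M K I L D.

8

Matching residues: C1, M2, M3, M16, C17, M18, C19, M22.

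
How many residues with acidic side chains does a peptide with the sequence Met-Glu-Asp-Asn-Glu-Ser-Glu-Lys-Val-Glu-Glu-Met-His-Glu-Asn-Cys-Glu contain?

Only D (aspartate) and E (glutamate) carry a side-chain carboxylic acid.
Matching residues: Glu2, Asp3, Glu5, Glu7, Glu10, Glu11, Glu14, Glu17.

8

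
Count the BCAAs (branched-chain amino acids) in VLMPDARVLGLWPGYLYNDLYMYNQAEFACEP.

Valine (V), leucine (L), and isoleucine (I) are the branched-chain amino acids.
Matching residues: V1, L2, V8, L9, L11, L16, L20.

7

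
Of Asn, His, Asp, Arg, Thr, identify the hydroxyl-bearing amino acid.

Thr

Serine (S), threonine (T), and tyrosine (Y) each carry a hydroxyl group on the side chain.
Of the listed options, only Thr belongs to this group.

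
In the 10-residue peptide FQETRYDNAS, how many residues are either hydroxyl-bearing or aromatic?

4

Hydroxyl-bearing: S, T, Y. Aromatic: F, W, Y.
Hydroxyl-bearing residues here: T4, Y6, S10 (3).
Aromatic residues here: F1, Y6 (2).
Y is in both groups, so the 1 Y residue must not be double-counted.
Total = 3 + 2 − 1 = 4.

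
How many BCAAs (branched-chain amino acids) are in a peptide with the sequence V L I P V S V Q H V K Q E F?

6

Valine (V), leucine (L), and isoleucine (I) are the branched-chain amino acids.
Matching residues: V1, L2, I3, V5, V7, V10.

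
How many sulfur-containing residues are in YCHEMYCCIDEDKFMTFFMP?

The sulfur-bearing residues are cysteine (–SH) and methionine (–S–CH₃).
Matching residues: C2, M5, C7, C8, M15, M19.

6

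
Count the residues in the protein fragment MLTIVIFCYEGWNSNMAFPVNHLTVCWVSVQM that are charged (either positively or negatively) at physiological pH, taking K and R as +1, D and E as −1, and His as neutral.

Charged side chains at pH ~7.4: K, R (positive); D, E (negative).
Matching residues: E10.

1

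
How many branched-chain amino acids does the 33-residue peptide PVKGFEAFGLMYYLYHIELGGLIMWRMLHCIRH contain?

The BCAAs are Val, Leu, and Ile — aliphatic side chains with a branch point.
Matching residues: V2, L10, L14, I17, L19, L22, I23, L28, I31.

9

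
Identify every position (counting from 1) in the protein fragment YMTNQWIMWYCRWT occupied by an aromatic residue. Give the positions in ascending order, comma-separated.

1, 6, 9, 10, 13

Phenylalanine (F), tryptophan (W), and tyrosine (Y) have aromatic ring side chains.
Matching residues: Y1, W6, W9, Y10, W13.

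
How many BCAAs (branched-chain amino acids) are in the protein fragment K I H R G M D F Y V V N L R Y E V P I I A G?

The BCAAs are Val, Leu, and Ile — aliphatic side chains with a branch point.
Matching residues: I2, V10, V11, L13, V17, I19, I20.

7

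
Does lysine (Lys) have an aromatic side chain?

The aromatic amino acids are Phe (F, benzyl), Trp (W, indole), and Tyr (Y, phenol).
Lysine is not in this group.

No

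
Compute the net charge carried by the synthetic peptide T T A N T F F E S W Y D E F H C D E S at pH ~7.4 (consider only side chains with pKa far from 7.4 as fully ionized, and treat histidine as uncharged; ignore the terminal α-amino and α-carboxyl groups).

At pH ~7.4 the Lys and Arg side chains are protonated (+1), the Asp and Glu side chains are deprotonated (−1), and with His taken as neutral all other side chains carry no charge.
Positive (K, R): none → +0.
Negative (D, E): E8, D12, E13, D17, E18 → −5.
Net charge = (+0) + (−5) = −5.

-5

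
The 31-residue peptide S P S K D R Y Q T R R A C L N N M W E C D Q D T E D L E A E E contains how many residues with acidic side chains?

9

Only D (aspartate) and E (glutamate) carry a side-chain carboxylic acid.
Matching residues: D5, E19, D21, D23, E25, D26, E28, E30, E31.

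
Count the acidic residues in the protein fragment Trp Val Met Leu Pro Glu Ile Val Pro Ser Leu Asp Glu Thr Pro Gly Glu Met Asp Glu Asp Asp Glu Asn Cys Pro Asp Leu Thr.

Only D (aspartate) and E (glutamate) carry a side-chain carboxylic acid.
Matching residues: Glu6, Asp12, Glu13, Glu17, Asp19, Glu20, Asp21, Asp22, Glu23, Asp27.

10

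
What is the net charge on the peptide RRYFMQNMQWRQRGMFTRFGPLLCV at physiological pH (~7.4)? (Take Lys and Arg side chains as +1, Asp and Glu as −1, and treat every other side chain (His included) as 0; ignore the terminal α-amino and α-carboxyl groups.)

Positive (K, R): R1, R2, R11, R13, R18 → +5.
Negative (D, E): none → −0.
Net charge = (+5) + (−0) = +5.

+5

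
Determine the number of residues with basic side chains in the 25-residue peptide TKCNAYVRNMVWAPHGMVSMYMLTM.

Lysine (K), arginine (R), and histidine (H) have basic, nitrogen-containing side chains.
Matching residues: K2, R8, H15.

3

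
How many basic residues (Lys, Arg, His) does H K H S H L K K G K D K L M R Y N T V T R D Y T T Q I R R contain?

12

Matching residues: H1, K2, H3, H5, K7, K8, K10, K12, R15, R21, R28, R29.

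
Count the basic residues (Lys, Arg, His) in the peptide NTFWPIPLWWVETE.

None of the 14 residues belong to this group.

0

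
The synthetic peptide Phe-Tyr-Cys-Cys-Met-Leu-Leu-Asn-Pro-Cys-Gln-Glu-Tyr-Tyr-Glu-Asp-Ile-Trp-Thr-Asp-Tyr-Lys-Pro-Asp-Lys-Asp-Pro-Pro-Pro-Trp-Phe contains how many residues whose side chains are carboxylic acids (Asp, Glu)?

6

Matching residues: Glu12, Glu15, Asp16, Asp20, Asp24, Asp26.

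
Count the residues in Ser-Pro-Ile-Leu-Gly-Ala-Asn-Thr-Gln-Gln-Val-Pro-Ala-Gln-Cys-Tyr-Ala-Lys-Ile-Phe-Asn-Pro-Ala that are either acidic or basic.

Acidic: D, E. Basic: H, K, R.
Acidic residues here: none (0).
Basic residues here: Lys18 (1).
The two groups share no amino acid, so total = 0 + 1 = 1.

1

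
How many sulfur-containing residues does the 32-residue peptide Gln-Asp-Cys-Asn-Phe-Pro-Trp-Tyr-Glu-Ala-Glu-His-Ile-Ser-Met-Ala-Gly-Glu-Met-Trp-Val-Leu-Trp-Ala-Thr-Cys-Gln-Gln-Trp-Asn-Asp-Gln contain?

Only Cys (C) and Met (M) have a sulfur atom in the side chain.
Matching residues: Cys3, Met15, Met19, Cys26.

4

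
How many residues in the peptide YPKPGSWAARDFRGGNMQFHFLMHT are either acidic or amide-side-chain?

3

Acidic: D, E. Amide-side-chain: N, Q.
Acidic residues here: D11 (1).
Amide-side-chain residues here: N16, Q18 (2).
The two groups share no amino acid, so total = 1 + 2 = 3.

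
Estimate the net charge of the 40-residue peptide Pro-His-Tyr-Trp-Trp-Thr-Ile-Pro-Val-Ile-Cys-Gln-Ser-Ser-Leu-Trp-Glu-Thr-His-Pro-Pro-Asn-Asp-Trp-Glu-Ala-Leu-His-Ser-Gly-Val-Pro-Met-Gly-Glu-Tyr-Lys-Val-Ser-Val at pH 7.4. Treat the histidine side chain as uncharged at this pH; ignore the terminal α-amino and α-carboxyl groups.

At pH ~7.4 the Lys and Arg side chains are protonated (+1), the Asp and Glu side chains are deprotonated (−1), and with His taken as neutral all other side chains carry no charge.
Positive (K, R): Lys37 → +1.
Negative (D, E): Glu17, Asp23, Glu25, Glu35 → −4.
Net charge = (+1) + (−4) = −3.

-3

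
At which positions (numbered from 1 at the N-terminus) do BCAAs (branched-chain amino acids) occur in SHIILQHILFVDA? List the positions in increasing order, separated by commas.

V, L, and I make up the branched-chain aliphatic group.
Matching residues: I3, I4, L5, I8, L9, V11.

3, 4, 5, 8, 9, 11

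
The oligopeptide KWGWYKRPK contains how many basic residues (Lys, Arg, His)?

4

Matching residues: K1, K6, R7, K9.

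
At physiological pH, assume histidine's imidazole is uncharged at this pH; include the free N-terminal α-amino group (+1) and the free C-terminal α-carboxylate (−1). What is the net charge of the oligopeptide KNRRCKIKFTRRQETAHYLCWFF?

+6

Near pH 7.4, K and R contribute +1 each, D and E contribute −1 each, and every other side chain (His included, as stated) is uncharged.
Positive (K, R): K1, R3, R4, K6, K8, R11, R12 → +7.
Negative (D, E): E14 → −1.
The N-terminus (+1) and C-terminus (−1) cancel.
Net charge = (+7) + (−1) = +6.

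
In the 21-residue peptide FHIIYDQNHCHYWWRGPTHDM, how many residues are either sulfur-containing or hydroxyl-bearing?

5

Sulfur-containing: C, M. Hydroxyl-bearing: S, T, Y.
Sulfur-containing residues here: C10, M21 (2).
Hydroxyl-bearing residues here: Y5, Y12, T18 (3).
The two groups share no amino acid, so total = 2 + 3 = 5.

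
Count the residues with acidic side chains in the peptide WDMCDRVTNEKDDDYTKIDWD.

8

Only D (aspartate) and E (glutamate) carry a side-chain carboxylic acid.
Matching residues: D2, D5, E10, D12, D13, D14, D19, D21.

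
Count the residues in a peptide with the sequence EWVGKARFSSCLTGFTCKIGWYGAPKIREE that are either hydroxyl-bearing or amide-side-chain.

Hydroxyl-bearing: S, T, Y. Amide-side-chain: N, Q.
Hydroxyl-bearing residues here: S9, S10, T13, T16, Y22 (5).
Amide-side-chain residues here: none (0).
The two groups share no amino acid, so total = 5 + 0 = 5.

5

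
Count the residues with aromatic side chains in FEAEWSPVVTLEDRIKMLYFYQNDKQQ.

5

F, W, and Y each carry an aromatic ring on the side chain.
Matching residues: F1, W5, Y19, F20, Y21.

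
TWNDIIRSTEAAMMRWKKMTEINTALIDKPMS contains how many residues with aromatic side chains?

2

The aromatic amino acids are Phe (F, benzyl), Trp (W, indole), and Tyr (Y, phenol).
Matching residues: W2, W16.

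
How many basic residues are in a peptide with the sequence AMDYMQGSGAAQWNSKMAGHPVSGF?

2

Lysine (K), arginine (R), and histidine (H) have basic, nitrogen-containing side chains.
Matching residues: K16, H20.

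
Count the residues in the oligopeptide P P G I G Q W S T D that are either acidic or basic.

1

Acidic: D, E. Basic: H, K, R.
Acidic residues here: D10 (1).
Basic residues here: none (0).
The two groups share no amino acid, so total = 1 + 0 = 1.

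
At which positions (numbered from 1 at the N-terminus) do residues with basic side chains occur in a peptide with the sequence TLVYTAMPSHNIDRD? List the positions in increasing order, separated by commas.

The basic amino acids are Lys (K), Arg (R), and His (H).
Matching residues: H10, R14.

10, 14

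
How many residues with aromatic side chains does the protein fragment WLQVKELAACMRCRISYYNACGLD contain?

F, W, and Y each carry an aromatic ring on the side chain.
Matching residues: W1, Y17, Y18.

3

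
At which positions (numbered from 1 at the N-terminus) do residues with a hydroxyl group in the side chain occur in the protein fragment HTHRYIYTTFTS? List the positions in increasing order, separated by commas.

Serine (S), threonine (T), and tyrosine (Y) each carry a hydroxyl group on the side chain.
Matching residues: T2, Y5, Y7, T8, T9, T11, S12.

2, 5, 7, 8, 9, 11, 12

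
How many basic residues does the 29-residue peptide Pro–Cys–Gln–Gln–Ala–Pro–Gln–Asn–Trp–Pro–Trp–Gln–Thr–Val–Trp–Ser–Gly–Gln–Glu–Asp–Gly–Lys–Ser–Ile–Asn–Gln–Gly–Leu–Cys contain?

1

Lysine (K), arginine (R), and histidine (H) have basic, nitrogen-containing side chains.
Matching residues: Lys22.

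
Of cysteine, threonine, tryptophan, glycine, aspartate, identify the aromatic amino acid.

F, W, and Y each carry an aromatic ring on the side chain.
Of the listed options, only tryptophan belongs to this group.

tryptophan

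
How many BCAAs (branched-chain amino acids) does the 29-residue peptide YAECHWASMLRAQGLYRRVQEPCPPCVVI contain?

V, L, and I make up the branched-chain aliphatic group.
Matching residues: L10, L15, V19, V27, V28, I29.

6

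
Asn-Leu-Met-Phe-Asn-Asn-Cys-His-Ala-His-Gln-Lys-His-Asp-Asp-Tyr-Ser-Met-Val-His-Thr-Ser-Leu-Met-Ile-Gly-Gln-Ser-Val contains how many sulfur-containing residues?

4

Cysteine (C, thiol) and methionine (M, thioether) are the two sulfur-containing amino acids.
Matching residues: Met3, Cys7, Met18, Met24.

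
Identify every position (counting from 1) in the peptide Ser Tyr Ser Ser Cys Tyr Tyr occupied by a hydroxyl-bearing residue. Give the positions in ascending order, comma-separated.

Serine (S), threonine (T), and tyrosine (Y) each carry a hydroxyl group on the side chain.
Matching residues: Ser1, Tyr2, Ser3, Ser4, Tyr6, Tyr7.

1, 2, 3, 4, 6, 7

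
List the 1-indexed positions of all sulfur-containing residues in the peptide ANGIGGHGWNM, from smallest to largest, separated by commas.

11

Only Cys (C) and Met (M) have a sulfur atom in the side chain.
Matching residues: M11.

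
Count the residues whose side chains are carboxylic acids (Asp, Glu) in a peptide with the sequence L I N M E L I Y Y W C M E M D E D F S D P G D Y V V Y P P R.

Matching residues: E5, E13, D15, E16, D17, D20, D23.

7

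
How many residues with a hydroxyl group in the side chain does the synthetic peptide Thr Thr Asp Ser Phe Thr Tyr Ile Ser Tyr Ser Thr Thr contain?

10

The –OH-bearing residues are Ser, Thr (aliphatic alcohols), and Tyr (phenol).
Matching residues: Thr1, Thr2, Ser4, Thr6, Tyr7, Ser9, Tyr10, Ser11, Thr12, Thr13.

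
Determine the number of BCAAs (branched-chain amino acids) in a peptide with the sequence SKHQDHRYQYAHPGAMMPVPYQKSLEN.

Valine (V), leucine (L), and isoleucine (I) are the branched-chain amino acids.
Matching residues: V19, L25.

2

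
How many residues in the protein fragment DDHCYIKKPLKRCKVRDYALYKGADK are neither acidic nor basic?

Acidic: D, E. Basic: K, R, H. All other residues are neither.
Matching residues: C4, Y5, I6, P9, L10, C13, V15, Y18, A19, L20, Y21, G23, A24.

13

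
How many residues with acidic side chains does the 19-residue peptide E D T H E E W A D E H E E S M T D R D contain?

Aspartate (D) and glutamate (E) have carboxylic-acid side chains and are the acidic amino acids.
Matching residues: E1, D2, E5, E6, D9, E10, E12, E13, D17, D19.

10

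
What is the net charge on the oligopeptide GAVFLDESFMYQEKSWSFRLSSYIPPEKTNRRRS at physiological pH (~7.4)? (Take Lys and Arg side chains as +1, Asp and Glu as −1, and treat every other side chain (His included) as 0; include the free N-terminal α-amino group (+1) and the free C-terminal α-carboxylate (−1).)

Positive (K, R): K14, R19, K28, R31, R32, R33 → +6.
Negative (D, E): D6, E7, E13, E27 → −4.
The N-terminus (+1) and C-terminus (−1) cancel.
Net charge = (+6) + (−4) = +2.

+2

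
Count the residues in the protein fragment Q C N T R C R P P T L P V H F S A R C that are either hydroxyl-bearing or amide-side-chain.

Hydroxyl-bearing: S, T, Y. Amide-side-chain: N, Q.
Hydroxyl-bearing residues here: T4, T10, S16 (3).
Amide-side-chain residues here: Q1, N3 (2).
The two groups share no amino acid, so total = 3 + 2 = 5.

5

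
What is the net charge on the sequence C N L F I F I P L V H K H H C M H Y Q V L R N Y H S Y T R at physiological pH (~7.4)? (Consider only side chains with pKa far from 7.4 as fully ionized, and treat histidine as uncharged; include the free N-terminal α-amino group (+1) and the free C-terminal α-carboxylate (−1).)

Near pH 7.4, K and R contribute +1 each, D and E contribute −1 each, and every other side chain (His included, as stated) is uncharged.
Positive (K, R): K12, R22, R29 → +3.
Negative (D, E): none → −0.
The N-terminus (+1) and C-terminus (−1) cancel.
Net charge = (+3) + (−0) = +3.

+3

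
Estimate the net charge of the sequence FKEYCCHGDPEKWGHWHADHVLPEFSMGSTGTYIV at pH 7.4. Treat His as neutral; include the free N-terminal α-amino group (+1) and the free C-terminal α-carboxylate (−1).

The side chains ionized at physiological pH are Lys/Arg (+1) and Asp/Glu (−1); with His treated as neutral, nothing else contributes.
Positive (K, R): K2, K12 → +2.
Negative (D, E): E3, D9, E11, D19, E24 → −5.
The N-terminus (+1) and C-terminus (−1) cancel.
Net charge = (+2) + (−5) = −3.

-3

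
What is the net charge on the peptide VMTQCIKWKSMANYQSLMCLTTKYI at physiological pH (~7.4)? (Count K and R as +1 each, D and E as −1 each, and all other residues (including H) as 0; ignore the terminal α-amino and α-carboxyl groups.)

Positive (K, R): K7, K9, K23 → +3.
Negative (D, E): none → −0.
Net charge = (+3) + (−0) = +3.

+3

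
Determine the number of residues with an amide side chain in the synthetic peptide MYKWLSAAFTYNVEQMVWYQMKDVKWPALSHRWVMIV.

3

The amide-side-chain residues are Asn (N) and Gln (Q).
Matching residues: N12, Q15, Q20.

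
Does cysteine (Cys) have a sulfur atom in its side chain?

Only Cys (C) and Met (M) have a sulfur atom in the side chain.
Cysteine is in this group.

Yes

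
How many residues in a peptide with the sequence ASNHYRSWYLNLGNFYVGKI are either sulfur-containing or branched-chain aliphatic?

4

Sulfur-containing: C, M. Branched-chain aliphatic: I, L, V.
Sulfur-containing residues here: none (0).
Branched-chain aliphatic residues here: L10, L12, V17, I20 (4).
The two groups share no amino acid, so total = 0 + 4 = 4.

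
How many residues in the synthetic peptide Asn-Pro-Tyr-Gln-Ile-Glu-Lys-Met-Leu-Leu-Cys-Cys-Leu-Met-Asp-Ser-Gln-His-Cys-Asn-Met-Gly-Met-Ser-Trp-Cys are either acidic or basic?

4

Acidic: D, E. Basic: H, K, R.
Acidic residues here: Glu6, Asp15 (2).
Basic residues here: Lys7, His18 (2).
The two groups share no amino acid, so total = 2 + 2 = 4.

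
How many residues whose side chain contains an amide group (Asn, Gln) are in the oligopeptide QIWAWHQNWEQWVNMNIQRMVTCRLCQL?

Matching residues: Q1, Q7, N8, Q11, N14, N16, Q18, Q27.

8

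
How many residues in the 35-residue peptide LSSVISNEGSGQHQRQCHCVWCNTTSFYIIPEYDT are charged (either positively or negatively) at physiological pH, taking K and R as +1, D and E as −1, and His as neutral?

Charged side chains at pH ~7.4: K, R (positive); D, E (negative).
Matching residues: E8, R15, E32, D34.

4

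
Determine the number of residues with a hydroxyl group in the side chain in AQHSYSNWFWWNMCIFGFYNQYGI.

5

Serine (S), threonine (T), and tyrosine (Y) each carry a hydroxyl group on the side chain.
Matching residues: S4, Y5, S6, Y19, Y22.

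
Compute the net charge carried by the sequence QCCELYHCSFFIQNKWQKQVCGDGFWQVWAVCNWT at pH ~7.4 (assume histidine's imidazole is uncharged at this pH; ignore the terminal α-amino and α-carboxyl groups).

Near pH 7.4, K and R contribute +1 each, D and E contribute −1 each, and every other side chain (His included, as stated) is uncharged.
Positive (K, R): K15, K18 → +2.
Negative (D, E): E4, D23 → −2.
Net charge = (+2) + (−2) = 0.

0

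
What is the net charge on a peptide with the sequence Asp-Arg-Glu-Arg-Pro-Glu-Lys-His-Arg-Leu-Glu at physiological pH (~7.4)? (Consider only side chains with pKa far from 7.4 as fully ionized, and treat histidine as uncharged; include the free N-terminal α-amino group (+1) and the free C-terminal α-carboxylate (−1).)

The side chains ionized at physiological pH are Lys/Arg (+1) and Asp/Glu (−1); with His treated as neutral, nothing else contributes.
Positive (K, R): Arg2, Arg4, Lys7, Arg9 → +4.
Negative (D, E): Asp1, Glu3, Glu6, Glu11 → −4.
The N-terminus (+1) and C-terminus (−1) cancel.
Net charge = (+4) + (−4) = 0.

0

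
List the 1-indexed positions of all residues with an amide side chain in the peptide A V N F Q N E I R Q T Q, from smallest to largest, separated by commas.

3, 5, 6, 10, 12

Asparagine (N) and glutamine (Q) have uncharged amide side chains.
Matching residues: N3, Q5, N6, Q10, Q12.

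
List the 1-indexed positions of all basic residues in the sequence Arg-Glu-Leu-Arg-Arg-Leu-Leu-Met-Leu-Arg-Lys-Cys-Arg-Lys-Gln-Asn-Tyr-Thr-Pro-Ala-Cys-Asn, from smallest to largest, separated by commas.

1, 4, 5, 10, 11, 13, 14

Lysine (K), arginine (R), and histidine (H) have basic, nitrogen-containing side chains.
Matching residues: Arg1, Arg4, Arg5, Arg10, Lys11, Arg13, Lys14.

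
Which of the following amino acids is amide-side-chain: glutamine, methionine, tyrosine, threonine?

glutamine

Asparagine (N) and glutamine (Q) have uncharged amide side chains.
Of the listed options, only glutamine belongs to this group.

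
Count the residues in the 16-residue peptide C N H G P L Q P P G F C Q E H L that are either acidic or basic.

Acidic: D, E. Basic: H, K, R.
Acidic residues here: E14 (1).
Basic residues here: H3, H15 (2).
The two groups share no amino acid, so total = 1 + 2 = 3.

3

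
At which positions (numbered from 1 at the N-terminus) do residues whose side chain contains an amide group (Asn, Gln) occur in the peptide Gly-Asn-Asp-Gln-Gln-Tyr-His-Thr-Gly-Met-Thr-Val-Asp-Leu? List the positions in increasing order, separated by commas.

2, 4, 5

Matching residues: Asn2, Gln4, Gln5.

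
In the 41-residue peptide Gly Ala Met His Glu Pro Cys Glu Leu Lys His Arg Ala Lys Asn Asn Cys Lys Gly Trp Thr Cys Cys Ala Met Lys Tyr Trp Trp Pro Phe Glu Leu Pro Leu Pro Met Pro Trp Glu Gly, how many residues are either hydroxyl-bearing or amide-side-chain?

4

Hydroxyl-bearing: S, T, Y. Amide-side-chain: N, Q.
Hydroxyl-bearing residues here: Thr21, Tyr27 (2).
Amide-side-chain residues here: Asn15, Asn16 (2).
The two groups share no amino acid, so total = 2 + 2 = 4.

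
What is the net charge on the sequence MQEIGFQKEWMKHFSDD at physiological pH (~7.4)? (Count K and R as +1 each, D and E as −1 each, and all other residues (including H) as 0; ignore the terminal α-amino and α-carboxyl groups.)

Positive (K, R): K8, K12 → +2.
Negative (D, E): E3, E9, D16, D17 → −4.
Net charge = (+2) + (−4) = −2.

-2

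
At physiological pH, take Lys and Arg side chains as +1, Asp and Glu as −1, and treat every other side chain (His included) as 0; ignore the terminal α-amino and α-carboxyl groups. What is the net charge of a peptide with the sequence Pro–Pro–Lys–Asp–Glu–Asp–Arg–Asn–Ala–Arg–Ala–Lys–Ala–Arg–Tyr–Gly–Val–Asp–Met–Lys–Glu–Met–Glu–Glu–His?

Positive (K, R): Lys3, Arg7, Arg10, Lys12, Arg14, Lys20 → +6.
Negative (D, E): Asp4, Glu5, Asp6, Asp18, Glu21, Glu23, Glu24 → −7.
Net charge = (+6) + (−7) = −1.

-1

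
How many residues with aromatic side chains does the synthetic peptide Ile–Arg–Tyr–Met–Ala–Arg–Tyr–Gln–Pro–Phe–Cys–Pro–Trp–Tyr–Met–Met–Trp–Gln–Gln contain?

6

The aromatic amino acids are Phe (F, benzyl), Trp (W, indole), and Tyr (Y, phenol).
Matching residues: Tyr3, Tyr7, Phe10, Trp13, Tyr14, Trp17.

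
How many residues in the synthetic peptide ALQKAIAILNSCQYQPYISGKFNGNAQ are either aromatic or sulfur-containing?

4

Aromatic: F, W, Y. Sulfur-containing: C, M.
Aromatic residues here: Y14, Y17, F22 (3).
Sulfur-containing residues here: C12 (1).
The two groups share no amino acid, so total = 3 + 1 = 4.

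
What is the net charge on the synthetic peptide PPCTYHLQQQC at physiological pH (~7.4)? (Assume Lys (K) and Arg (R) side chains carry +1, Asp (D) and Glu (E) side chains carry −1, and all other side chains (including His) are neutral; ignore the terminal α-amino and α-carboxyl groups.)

Positive (K, R): none → +0.
Negative (D, E): none → −0.
Net charge = (+0) + (−0) = 0.

0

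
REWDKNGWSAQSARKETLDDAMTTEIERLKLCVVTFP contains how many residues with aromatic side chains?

The aromatic amino acids are Phe (F, benzyl), Trp (W, indole), and Tyr (Y, phenol).
Matching residues: W3, W8, F36.

3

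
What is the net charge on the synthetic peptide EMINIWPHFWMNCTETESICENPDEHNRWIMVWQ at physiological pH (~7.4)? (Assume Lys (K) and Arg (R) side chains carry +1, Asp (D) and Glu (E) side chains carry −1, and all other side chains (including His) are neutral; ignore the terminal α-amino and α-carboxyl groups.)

-5

Positive (K, R): R28 → +1.
Negative (D, E): E1, E15, E17, E21, D24, E25 → −6.
Net charge = (+1) + (−6) = −5.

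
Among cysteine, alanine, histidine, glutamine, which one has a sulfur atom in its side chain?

Cysteine (C, thiol) and methionine (M, thioether) are the two sulfur-containing amino acids.
Of the listed options, only cysteine belongs to this group.

cysteine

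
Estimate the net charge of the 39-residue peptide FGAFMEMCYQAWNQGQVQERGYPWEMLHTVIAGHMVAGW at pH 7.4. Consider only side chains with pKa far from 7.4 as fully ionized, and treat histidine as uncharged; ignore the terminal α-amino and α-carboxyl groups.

At pH ~7.4 the Lys and Arg side chains are protonated (+1), the Asp and Glu side chains are deprotonated (−1), and with His taken as neutral all other side chains carry no charge.
Positive (K, R): R20 → +1.
Negative (D, E): E6, E19, E25 → −3.
Net charge = (+1) + (−3) = −2.

-2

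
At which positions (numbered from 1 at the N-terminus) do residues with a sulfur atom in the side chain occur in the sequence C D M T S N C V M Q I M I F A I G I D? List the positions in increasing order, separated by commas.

1, 3, 7, 9, 12

Cysteine (C, thiol) and methionine (M, thioether) are the two sulfur-containing amino acids.
Matching residues: C1, M3, C7, M9, M12.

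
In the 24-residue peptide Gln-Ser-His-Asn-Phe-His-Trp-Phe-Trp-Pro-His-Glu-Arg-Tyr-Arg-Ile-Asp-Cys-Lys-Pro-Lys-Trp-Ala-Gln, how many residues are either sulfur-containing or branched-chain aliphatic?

Sulfur-containing: C, M. Branched-chain aliphatic: I, L, V.
Sulfur-containing residues here: Cys18 (1).
Branched-chain aliphatic residues here: Ile16 (1).
The two groups share no amino acid, so total = 1 + 1 = 2.

2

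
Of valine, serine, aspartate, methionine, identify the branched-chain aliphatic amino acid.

Valine (V), leucine (L), and isoleucine (I) are the branched-chain amino acids.
Of the listed options, only valine belongs to this group.

valine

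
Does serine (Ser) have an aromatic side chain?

Phenylalanine (F), tryptophan (W), and tyrosine (Y) have aromatic ring side chains.
Serine is not in this group.

No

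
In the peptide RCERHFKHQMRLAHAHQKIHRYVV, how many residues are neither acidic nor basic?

Acidic: D, E. Basic: K, R, H. All other residues are neither.
Matching residues: C2, F6, Q9, M10, L12, A13, A15, Q17, I19, Y22, V23, V24.

12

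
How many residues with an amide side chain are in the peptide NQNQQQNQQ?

9

Asparagine (N) and glutamine (Q) have uncharged amide side chains.
Matching residues: N1, Q2, N3, Q4, Q5, Q6, N7, Q8, Q9.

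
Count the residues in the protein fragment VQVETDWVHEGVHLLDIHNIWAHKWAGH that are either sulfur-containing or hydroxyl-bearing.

Sulfur-containing: C, M. Hydroxyl-bearing: S, T, Y.
Sulfur-containing residues here: none (0).
Hydroxyl-bearing residues here: T5 (1).
The two groups share no amino acid, so total = 0 + 1 = 1.

1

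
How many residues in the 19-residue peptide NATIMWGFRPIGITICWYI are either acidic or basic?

1

Acidic: D, E. Basic: H, K, R.
Acidic residues here: none (0).
Basic residues here: R9 (1).
The two groups share no amino acid, so total = 0 + 1 = 1.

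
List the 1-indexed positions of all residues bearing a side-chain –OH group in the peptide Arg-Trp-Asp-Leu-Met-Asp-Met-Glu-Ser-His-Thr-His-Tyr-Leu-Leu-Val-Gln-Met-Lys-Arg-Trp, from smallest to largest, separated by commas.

S, T, and Y are the three residues with a side-chain hydroxyl.
Matching residues: Ser9, Thr11, Tyr13.

9, 11, 13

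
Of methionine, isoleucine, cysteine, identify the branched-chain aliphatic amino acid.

isoleucine

V, L, and I make up the branched-chain aliphatic group.
Of the listed options, only isoleucine belongs to this group.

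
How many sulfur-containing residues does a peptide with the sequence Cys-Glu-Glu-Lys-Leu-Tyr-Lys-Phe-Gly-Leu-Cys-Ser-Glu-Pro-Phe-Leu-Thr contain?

2

The sulfur-bearing residues are cysteine (–SH) and methionine (–S–CH₃).
Matching residues: Cys1, Cys11.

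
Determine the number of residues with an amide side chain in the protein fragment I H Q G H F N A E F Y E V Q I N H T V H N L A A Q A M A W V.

6

Only N (asparagine) and Q (glutamine) carry a side-chain carboxamide.
Matching residues: Q3, N7, Q14, N16, N21, Q25.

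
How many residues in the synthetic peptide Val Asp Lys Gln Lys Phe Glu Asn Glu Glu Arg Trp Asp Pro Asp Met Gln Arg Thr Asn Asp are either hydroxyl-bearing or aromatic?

3

Hydroxyl-bearing: S, T, Y. Aromatic: F, W, Y.
Hydroxyl-bearing residues here: Thr19 (1).
Aromatic residues here: Phe6, Trp12 (2).
(Y belongs to both groups, but none appear in this sequence.) Total = 1 + 2 = 3.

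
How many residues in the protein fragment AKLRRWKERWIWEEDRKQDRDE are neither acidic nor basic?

7

Acidic: D, E. Basic: K, R, H. All other residues are neither.
Matching residues: A1, L3, W6, W10, I11, W12, Q18.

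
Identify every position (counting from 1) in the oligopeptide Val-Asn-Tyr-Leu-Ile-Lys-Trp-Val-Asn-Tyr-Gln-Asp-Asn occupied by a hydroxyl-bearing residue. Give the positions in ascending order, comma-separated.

3, 10

S, T, and Y are the three residues with a side-chain hydroxyl.
Matching residues: Tyr3, Tyr10.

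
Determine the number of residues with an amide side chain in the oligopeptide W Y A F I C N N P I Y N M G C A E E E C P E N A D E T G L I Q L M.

5

Only N (asparagine) and Q (glutamine) carry a side-chain carboxamide.
Matching residues: N7, N8, N12, N23, Q31.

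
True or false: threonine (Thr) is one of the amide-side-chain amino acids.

Asparagine (N) and glutamine (Q) have uncharged amide side chains.
Threonine is not in this group.

False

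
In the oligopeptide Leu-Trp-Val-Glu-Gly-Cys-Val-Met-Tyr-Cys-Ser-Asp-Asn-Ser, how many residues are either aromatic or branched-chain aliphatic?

Aromatic: F, W, Y. Branched-chain aliphatic: I, L, V.
Aromatic residues here: Trp2, Tyr9 (2).
Branched-chain aliphatic residues here: Leu1, Val3, Val7 (3).
The two groups share no amino acid, so total = 2 + 3 = 5.

5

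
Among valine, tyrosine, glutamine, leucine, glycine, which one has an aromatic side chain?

F, W, and Y each carry an aromatic ring on the side chain.
Of the listed options, only tyrosine belongs to this group.

tyrosine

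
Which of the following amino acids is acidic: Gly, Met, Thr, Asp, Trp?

Asp

Only D (aspartate) and E (glutamate) carry a side-chain carboxylic acid.
Of the listed options, only Asp belongs to this group.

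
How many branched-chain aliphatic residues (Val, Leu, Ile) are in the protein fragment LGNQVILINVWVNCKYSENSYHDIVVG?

Matching residues: L1, V5, I6, L7, I8, V10, V12, I24, V25, V26.

10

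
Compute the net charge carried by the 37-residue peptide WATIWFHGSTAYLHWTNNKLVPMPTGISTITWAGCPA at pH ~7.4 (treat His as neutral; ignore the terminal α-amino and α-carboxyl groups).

The side chains ionized at physiological pH are Lys/Arg (+1) and Asp/Glu (−1); with His treated as neutral, nothing else contributes.
Positive (K, R): K19 → +1.
Negative (D, E): none → −0.
Net charge = (+1) + (−0) = +1.

+1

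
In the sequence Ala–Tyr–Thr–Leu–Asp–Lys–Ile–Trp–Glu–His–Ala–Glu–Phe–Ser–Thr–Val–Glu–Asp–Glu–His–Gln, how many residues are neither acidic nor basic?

12

Acidic: D, E. Basic: K, R, H. All other residues are neither.
Matching residues: Ala1, Tyr2, Thr3, Leu4, Ile7, Trp8, Ala11, Phe13, Ser14, Thr15, Val16, Gln21.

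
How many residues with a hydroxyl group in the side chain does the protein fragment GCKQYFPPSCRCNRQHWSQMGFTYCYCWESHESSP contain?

9

S, T, and Y are the three residues with a side-chain hydroxyl.
Matching residues: Y5, S9, S18, T23, Y24, Y26, S30, S33, S34.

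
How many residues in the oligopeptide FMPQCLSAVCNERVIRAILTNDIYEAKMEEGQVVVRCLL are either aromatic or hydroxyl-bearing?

4

Aromatic: F, W, Y. Hydroxyl-bearing: S, T, Y.
Aromatic residues here: F1, Y24 (2).
Hydroxyl-bearing residues here: S7, T20, Y24 (3).
Y is in both groups, so the 1 Y residue must not be double-counted.
Total = 2 + 3 − 1 = 4.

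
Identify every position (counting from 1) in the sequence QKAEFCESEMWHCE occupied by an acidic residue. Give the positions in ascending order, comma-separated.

The acidic residues are Asp (D) and Glu (E), whose side chains end in a carboxylate group.
Matching residues: E4, E7, E9, E14.

4, 7, 9, 14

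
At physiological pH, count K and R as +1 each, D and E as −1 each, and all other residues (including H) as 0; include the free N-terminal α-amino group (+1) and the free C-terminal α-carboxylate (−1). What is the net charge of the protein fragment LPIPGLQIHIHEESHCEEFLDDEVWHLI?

-7

Positive (K, R): none → +0.
Negative (D, E): E12, E13, E17, E18, D21, D22, E23 → −7.
The N-terminus (+1) and C-terminus (−1) cancel.
Net charge = (+0) + (−7) = −7.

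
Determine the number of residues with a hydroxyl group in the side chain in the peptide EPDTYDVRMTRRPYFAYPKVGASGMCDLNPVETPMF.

S, T, and Y are the three residues with a side-chain hydroxyl.
Matching residues: T4, Y5, T10, Y14, Y17, S23, T33.

7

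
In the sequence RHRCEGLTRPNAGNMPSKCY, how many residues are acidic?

Aspartate (D) and glutamate (E) have carboxylic-acid side chains and are the acidic amino acids.
Matching residues: E5.

1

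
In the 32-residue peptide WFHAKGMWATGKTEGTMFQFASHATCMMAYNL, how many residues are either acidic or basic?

Acidic: D, E. Basic: H, K, R.
Acidic residues here: E14 (1).
Basic residues here: H3, K5, K12, H23 (4).
The two groups share no amino acid, so total = 1 + 4 = 5.

5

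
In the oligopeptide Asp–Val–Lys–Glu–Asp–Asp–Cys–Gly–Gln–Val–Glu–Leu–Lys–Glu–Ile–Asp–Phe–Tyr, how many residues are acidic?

7

Aspartate (D) and glutamate (E) have carboxylic-acid side chains and are the acidic amino acids.
Matching residues: Asp1, Glu4, Asp5, Asp6, Glu11, Glu14, Asp16.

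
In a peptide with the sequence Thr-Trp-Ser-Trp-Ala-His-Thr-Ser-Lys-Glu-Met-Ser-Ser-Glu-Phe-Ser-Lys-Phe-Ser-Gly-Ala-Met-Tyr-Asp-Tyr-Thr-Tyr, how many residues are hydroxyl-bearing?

12

The –OH-bearing residues are Ser, Thr (aliphatic alcohols), and Tyr (phenol).
Matching residues: Thr1, Ser3, Thr7, Ser8, Ser12, Ser13, Ser16, Ser19, Tyr23, Tyr25, Thr26, Tyr27.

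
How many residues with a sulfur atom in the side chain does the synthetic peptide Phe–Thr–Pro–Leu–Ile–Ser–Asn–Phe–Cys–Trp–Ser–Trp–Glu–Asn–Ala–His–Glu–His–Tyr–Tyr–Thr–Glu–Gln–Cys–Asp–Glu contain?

2

The sulfur-bearing residues are cysteine (–SH) and methionine (–S–CH₃).
Matching residues: Cys9, Cys24.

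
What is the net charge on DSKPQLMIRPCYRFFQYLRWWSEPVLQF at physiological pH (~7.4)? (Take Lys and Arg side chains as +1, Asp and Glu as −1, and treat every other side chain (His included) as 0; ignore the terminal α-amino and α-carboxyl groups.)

+2

Positive (K, R): K3, R9, R13, R19 → +4.
Negative (D, E): D1, E23 → −2.
Net charge = (+4) + (−2) = +2.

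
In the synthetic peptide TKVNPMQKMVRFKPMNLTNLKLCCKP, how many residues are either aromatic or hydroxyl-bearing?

Aromatic: F, W, Y. Hydroxyl-bearing: S, T, Y.
Aromatic residues here: F12 (1).
Hydroxyl-bearing residues here: T1, T18 (2).
(Y belongs to both groups, but none appear in this sequence.) Total = 1 + 2 = 3.

3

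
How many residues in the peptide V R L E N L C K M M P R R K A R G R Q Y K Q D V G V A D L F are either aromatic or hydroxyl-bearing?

2

Aromatic: F, W, Y. Hydroxyl-bearing: S, T, Y.
Aromatic residues here: Y20, F30 (2).
Hydroxyl-bearing residues here: Y20 (1).
Y is in both groups, so the 1 Y residue must not be double-counted.
Total = 2 + 1 − 1 = 2.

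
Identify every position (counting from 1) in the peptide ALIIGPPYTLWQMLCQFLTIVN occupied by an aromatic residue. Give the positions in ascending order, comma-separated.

Phenylalanine (F), tryptophan (W), and tyrosine (Y) have aromatic ring side chains.
Matching residues: Y8, W11, F17.

8, 11, 17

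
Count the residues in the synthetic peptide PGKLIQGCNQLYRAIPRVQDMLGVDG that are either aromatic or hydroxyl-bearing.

1

Aromatic: F, W, Y. Hydroxyl-bearing: S, T, Y.
Aromatic residues here: Y12 (1).
Hydroxyl-bearing residues here: Y12 (1).
Y is in both groups, so the 1 Y residue must not be double-counted.
Total = 1 + 1 − 1 = 1.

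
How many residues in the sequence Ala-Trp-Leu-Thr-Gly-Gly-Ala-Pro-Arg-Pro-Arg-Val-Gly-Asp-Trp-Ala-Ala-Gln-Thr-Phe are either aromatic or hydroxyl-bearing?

5

Aromatic: F, W, Y. Hydroxyl-bearing: S, T, Y.
Aromatic residues here: Trp2, Trp15, Phe20 (3).
Hydroxyl-bearing residues here: Thr4, Thr19 (2).
(Y belongs to both groups, but none appear in this sequence.) Total = 3 + 2 = 5.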